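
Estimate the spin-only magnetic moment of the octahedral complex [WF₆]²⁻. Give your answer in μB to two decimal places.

2.83 μB

Each F⁻ contributes -1; 6 × (-1) = -6. With overall charge -2, W is in the +4 oxidation state.
W is in group 6, so W⁴⁺ is d² (6 − 4 = 2).
Configuration: t₂g² eg⁰ → 2 unpaired electrons.
μ(spin-only) = √[2(2+2)] = √8 ≈ 2.83 μB.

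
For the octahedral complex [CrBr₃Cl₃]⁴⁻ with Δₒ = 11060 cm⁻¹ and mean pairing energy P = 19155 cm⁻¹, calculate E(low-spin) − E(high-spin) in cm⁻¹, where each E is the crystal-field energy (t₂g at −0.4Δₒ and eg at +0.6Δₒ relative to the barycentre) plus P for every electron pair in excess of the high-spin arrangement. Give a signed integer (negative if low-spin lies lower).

8095

Ligand charges: 3×(-1) from Br⁻ and 3×(-1) from Cl⁻ sum to -6; with overall charge -4, Cr is +2.
Cr sits in group 6; removing 2 electrons leaves Cr²⁺ with 6 − 2 = 4 d electrons.
In the high-spin limit (t₂g³ eg¹) the orbital term is -0.6Δₒ = -6636 cm⁻¹, with no excess pairing.
For low-spin the configuration is t₂g⁴ eg⁰: orbital energy -1.6 × 11060 = -17696 cm⁻¹, and 1 additional pair relative to high-spin adds 19155 cm⁻¹, giving 1459 cm⁻¹.
Thus E(LS) − E(HS) = 8095 cm⁻¹.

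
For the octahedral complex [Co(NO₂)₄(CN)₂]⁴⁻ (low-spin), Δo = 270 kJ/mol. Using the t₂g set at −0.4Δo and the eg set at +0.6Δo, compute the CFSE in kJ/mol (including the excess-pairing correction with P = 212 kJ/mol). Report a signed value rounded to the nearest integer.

Ligand charges: 4×(-1) from NO₂⁻ and 2×(-1) from CN⁻ sum to -6; with overall charge -4, Co is +2.
Group 9 minus oxidation state +2 gives a d⁷ configuration for Co²⁺.
The d⁷ electrons fill as t₂g⁶ eg¹.
Orbital CFSE = 6(-0.4) + 1(0.6) = -1.8Δo = -1.8 × 270 = -486 kJ/mol.
Relative to high-spin t₂g⁵ eg² (2 paired), the low-spin configuration has 1 additional pair, contributing +1 × 212 = +212 kJ/mol.
Combining: -486 + 212 = -274 kJ/mol.

-274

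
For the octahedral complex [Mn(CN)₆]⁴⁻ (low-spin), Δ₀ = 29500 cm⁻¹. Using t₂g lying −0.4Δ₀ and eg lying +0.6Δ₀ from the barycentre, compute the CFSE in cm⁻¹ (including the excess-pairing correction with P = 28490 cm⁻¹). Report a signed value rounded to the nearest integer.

Each CN⁻ contributes -1; 6 × (-1) = -6. With overall charge -4, Mn is in the +2 oxidation state.
Mn sits in group 7; removing 2 electrons leaves Mn²⁺ with 7 − 2 = 5 d electrons.
The d⁵ electrons fill as t₂g⁵ eg⁰.
Orbital CFSE = 5(-0.4) + 0(0.6) = -2.0Δ₀ = -2.0 × 29500 = -59000 cm⁻¹.
Relative to high-spin t₂g³ eg² (0 paired), the low-spin configuration has 2 additional pairs, contributing +2 × 28490 = +56980 cm⁻¹.
Net CFSE = -59000 + 56980 = -2020 cm⁻¹.

-2020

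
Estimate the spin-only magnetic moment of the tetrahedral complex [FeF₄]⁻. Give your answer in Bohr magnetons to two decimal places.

5.92 Bohr magnetons

Each F⁻ contributes -1; 4 × (-1) = -4. With overall charge -1, Fe is in the +3 oxidation state.
Group 8 minus oxidation state +3 gives a d⁵ configuration for Fe³⁺.
With tetrahedral geometry the complex is necessarily high-spin.
Configuration: e² t₂³ → 5 unpaired electrons.
μ(spin-only) = √[5(5+2)] = √35 ≈ 5.92 Bohr magnetons.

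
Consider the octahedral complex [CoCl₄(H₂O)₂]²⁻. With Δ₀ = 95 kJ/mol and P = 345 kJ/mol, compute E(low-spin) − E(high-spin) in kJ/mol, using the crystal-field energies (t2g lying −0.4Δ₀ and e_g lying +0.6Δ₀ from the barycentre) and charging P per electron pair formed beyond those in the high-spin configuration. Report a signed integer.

250

Ligand charges: 4×(-1) from Cl⁻ and 2×(+0) from H₂O sum to -4; with overall charge -2, Co is +2.
Co²⁺: group 9, so d-count = 9 − 2 = 7.
High-spin d⁷ fills as t2g^5 e_g^2 with CFSE 5(−0.4) + 2(+0.6) = -0.8Δ₀ = -76 kJ/mol.
For low-spin the configuration is t2g^6 e_g^1: orbital energy -1.8 × 95 = -171 kJ/mol, and 1 additional pair relative to high-spin adds 345 kJ/mol, giving 174 kJ/mol.
Thus E(LS) − E(HS) = 250 kJ/mol.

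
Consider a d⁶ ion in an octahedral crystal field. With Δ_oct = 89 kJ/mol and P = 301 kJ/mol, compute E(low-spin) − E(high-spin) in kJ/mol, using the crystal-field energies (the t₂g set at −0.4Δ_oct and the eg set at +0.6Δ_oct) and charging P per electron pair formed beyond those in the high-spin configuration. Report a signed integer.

In the high-spin limit (t₂g⁴ eg²) the orbital term is -0.4Δ_oct = -36 kJ/mol, with no excess pairing.
For low-spin the configuration is t₂g⁶ eg⁰: orbital energy -2.4 × 89 = -214 kJ/mol, and 2 additional pairs relative to high-spin add 602 kJ/mol, giving 388 kJ/mol.
E(LS) − E(HS) = 388 − (-36) = 424 kJ/mol.

424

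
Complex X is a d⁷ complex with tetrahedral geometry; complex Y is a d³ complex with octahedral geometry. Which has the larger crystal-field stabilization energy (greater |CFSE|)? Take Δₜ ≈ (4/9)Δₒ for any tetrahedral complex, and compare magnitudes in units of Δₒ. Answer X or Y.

X: With tetrahedral geometry the complex is necessarily high-spin; e⁴ t₂³, CFSE = -1.2Δₜ ≈ -0.53Δₒ.
Y: t₂g³ eg⁰, CFSE = -1.2Δₒ.
So Y has the larger |CFSE|.

Y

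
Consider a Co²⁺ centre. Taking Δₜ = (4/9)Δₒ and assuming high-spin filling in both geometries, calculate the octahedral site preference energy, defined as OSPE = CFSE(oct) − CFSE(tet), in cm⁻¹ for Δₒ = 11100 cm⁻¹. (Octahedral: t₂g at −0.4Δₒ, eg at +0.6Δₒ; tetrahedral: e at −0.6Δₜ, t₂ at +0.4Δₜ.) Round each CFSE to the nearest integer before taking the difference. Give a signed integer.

-2960

Co sits in group 9; removing 2 electrons leaves Co²⁺ with 9 − 2 = 7 d electrons.
In an octahedral site d⁷ (HS) is t₂g⁵ eg², giving CFSE(oct) = -0.8Δₒ = -8880 cm⁻¹.
Tetrahedral e⁴ t₂³ gives -1.2Δₜ = -1.2 × (4/9) × 11100 = -5920 cm⁻¹.
OSPE = CFSE(oct) − CFSE(tet) = -8880 − (-5920) = -2960 cm⁻¹.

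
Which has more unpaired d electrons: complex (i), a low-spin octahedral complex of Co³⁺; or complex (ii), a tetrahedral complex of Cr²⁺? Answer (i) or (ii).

(ii)

(i): Co is in group 9, so Co³⁺ is d⁶ (9 − 3 = 6); t2g^6 e_g^0 → 0 unpaired.
(ii): Cr²⁺: group 6, so d-count = 6 − 2 = 4; Tetrahedral fields are weak (Δₜ ≈ 4/9 Δₒ), so electrons fill high-spin; e^2 t2^2 → 4 unpaired.
So (ii) has more unpaired electrons.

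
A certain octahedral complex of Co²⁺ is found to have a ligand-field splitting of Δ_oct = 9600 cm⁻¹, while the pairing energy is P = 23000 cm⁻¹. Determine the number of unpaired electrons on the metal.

3

Co is in group 9, so Co²⁺ is d⁷ (9 − 2 = 7).
Since Δ_oct = 9600 cm⁻¹ < P = 23000 cm⁻¹, the complex adopts the high-spin configuration.
Filling d⁷ accordingly: t2g^5 e_g^2.
Unpaired electrons: 3.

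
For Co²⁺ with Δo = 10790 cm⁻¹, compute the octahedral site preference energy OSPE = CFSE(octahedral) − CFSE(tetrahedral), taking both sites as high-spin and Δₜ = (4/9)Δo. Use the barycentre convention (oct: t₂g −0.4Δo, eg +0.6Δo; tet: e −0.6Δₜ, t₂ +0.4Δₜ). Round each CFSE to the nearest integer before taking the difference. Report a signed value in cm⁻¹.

-2877

Co sits in group 9; removing 2 electrons leaves Co²⁺ with 9 − 2 = 7 d electrons.
In an octahedral site d⁷ (HS) is t₂g⁵ eg², giving CFSE(oct) = -0.8Δo = -8632 cm⁻¹.
Tetrahedral e⁴ t₂³ gives -1.2Δₜ = -1.2 × (4/9) × 10790 = -5755 cm⁻¹.
OSPE = -8632 − (-5755) = -2877 cm⁻¹.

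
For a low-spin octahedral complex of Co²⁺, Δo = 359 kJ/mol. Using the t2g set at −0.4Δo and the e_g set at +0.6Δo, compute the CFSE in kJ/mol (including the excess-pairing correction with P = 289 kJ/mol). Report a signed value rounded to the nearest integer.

-357

Co is in group 9, so Co²⁺ is d⁷ (9 − 2 = 7).
Electron filling gives t2g^6 e_g^1.
CFSE(orbital) = 6×(-0.4Δo) + 1×(0.6Δo) = -1.8Δo; with Δo = 359 kJ/mol that is -646 kJ/mol.
Relative to high-spin t2g^5 e_g^2 (2 paired), the low-spin configuration has 1 additional pair, contributing +1 × 289 = +289 kJ/mol.
Overall CFSE = -646 + 289 = -357 kJ/mol.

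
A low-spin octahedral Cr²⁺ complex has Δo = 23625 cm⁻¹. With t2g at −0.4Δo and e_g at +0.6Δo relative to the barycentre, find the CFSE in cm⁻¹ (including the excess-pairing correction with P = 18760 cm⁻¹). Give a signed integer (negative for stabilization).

-19040

Cr is in group 6, so Cr²⁺ is d⁴ (6 − 2 = 4).
The d⁴ electrons fill as t2g^4 e_g^0.
Orbital CFSE = 4(-0.4) + 0(0.6) = -1.6Δo = -1.6 × 23625 = -37800 cm⁻¹.
High-spin d⁴ would be t2g^3 e_g^1 with 0 pairs; low-spin has 1, so 1 excess pair costs +1P = +18760 cm⁻¹.
Net CFSE = -37800 + 18760 = -19040 cm⁻¹.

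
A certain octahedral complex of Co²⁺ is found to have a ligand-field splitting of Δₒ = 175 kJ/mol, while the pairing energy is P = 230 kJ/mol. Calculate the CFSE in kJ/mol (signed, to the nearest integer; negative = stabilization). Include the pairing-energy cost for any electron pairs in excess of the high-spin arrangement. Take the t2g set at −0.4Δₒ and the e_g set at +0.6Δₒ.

-140

Co is in group 9, so Co²⁺ is d⁷ (9 − 2 = 7).
Since Δₒ = 175 kJ/mol < P = 230 kJ/mol, the complex adopts the high-spin configuration.
That gives t2g^5 e_g^2.
Orbital CFSE = -0.8Δₒ = -0.8 × 175 = -140 kJ/mol.
High-spin has no excess pairs, so no pairing correction applies.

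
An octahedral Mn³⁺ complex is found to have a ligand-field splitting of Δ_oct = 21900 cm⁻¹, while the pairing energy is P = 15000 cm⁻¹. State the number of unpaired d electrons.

Mn³⁺: group 7, so d-count = 7 − 3 = 4.
With Δ_oct > P the complex is low-spin.
Configuration: t₂g⁴ eg⁰.
Unpaired electrons: 2.

2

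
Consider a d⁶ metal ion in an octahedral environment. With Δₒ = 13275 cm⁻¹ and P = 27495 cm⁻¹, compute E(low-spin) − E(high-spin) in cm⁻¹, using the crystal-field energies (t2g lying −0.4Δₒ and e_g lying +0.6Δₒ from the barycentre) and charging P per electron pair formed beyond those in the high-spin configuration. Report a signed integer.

In the high-spin limit (t2g^4 e_g^2) the orbital term is -0.4Δₒ = -5310 cm⁻¹, with no excess pairing.
Low-spin t2g^6 e_g^0 gives -2.4Δₒ = -31860 cm⁻¹, but forming 2 extra pairs costs 2P = 54990 cm⁻¹, so E(LS) = -31860 + 54990 = 23130 cm⁻¹.
Thus E(LS) − E(HS) = 28440 cm⁻¹.

28440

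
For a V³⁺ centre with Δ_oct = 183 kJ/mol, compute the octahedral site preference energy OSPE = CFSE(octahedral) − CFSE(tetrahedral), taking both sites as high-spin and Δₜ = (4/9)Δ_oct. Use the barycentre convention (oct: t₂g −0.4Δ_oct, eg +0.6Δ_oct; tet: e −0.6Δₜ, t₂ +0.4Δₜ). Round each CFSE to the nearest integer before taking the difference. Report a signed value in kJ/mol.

V³⁺: group 5, so d-count = 5 − 3 = 2.
Octahedral (high-spin): t₂g² eg⁰, CFSE = 2(−0.4) + 0(+0.6) = -0.8Δ_oct = -0.8 × 183 = -146 kJ/mol.
Tetrahedral e² t₂⁰ gives -1.2Δₜ = -1.2 × (4/9) × 183 = -98 kJ/mol.
Subtracting, OSPE = -146 − (-98) = -48 kJ/mol.

-48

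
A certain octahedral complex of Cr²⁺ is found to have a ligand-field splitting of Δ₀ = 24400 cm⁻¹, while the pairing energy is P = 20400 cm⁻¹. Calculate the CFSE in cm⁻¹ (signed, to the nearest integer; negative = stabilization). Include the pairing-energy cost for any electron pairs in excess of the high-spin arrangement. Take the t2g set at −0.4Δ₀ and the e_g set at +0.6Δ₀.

-18640

Cr is in group 6, so Cr²⁺ is d⁴ (6 − 2 = 4).
Here Δ₀ > P (24400 > 20400), so the low-spin state is favoured.
Configuration: t2g^4 e_g^0.
Orbital CFSE = -1.6Δ₀ = -1.6 × 24400 = -39040 cm⁻¹.
Excess pairs vs high-spin: 1 − 0 = 1; pairing cost = +20400 cm⁻¹.
Net CFSE = -39040 + 20400 = -18640 cm⁻¹.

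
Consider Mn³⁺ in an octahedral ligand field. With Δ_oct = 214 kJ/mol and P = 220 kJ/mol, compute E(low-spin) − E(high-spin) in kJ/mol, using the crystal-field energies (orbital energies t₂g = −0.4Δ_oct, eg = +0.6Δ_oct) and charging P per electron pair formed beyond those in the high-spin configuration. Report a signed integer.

6

Mn³⁺: group 7, so d-count = 7 − 3 = 4.
High-spin d⁴ fills as t₂g³ eg¹ with CFSE 3(−0.4) + 1(+0.6) = -0.6Δ_oct = -128 kJ/mol.
For low-spin the configuration is t₂g⁴ eg⁰: orbital energy -1.6 × 214 = -342 kJ/mol, and 1 additional pair relative to high-spin adds 220 kJ/mol, giving -122 kJ/mol.
Thus E(LS) − E(HS) = 6 kJ/mol.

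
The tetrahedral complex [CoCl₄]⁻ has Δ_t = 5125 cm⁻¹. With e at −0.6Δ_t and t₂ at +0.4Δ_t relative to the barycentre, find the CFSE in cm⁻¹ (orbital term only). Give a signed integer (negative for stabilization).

Each Cl⁻ contributes -1; 4 × (-1) = -4. With overall charge -1, Co is in the +3 oxidation state.
Co sits in group 9; removing 3 electrons leaves Co³⁺ with 9 − 3 = 6 d electrons.
Tetrahedral fields are weak (Δₜ ≈ 4/9 Δₒ), so electrons fill high-spin.
Electron filling gives e³ t₂³.
CFSE(orbital) = 3×(-0.6Δ_t) + 3×(0.4Δ_t) = -0.6Δ_t; with Δ_t = 5125 cm⁻¹ that is -3075 cm⁻¹.

-3075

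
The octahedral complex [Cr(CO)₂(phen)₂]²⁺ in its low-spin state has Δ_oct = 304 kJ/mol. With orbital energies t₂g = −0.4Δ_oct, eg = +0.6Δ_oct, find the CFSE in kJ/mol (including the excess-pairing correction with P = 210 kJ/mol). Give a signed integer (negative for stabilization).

Ligand charges: 2×(+0) from CO and 2×(+0) from phen sum to +0; with overall charge +2, Cr is +2.
Cr²⁺: group 6, so d-count = 6 − 2 = 4.
Electron filling gives t₂g⁴ eg⁰.
The orbital stabilization is -1.6Δ_oct = -1.6 × 304 = -486 kJ/mol.
Relative to high-spin t₂g³ eg¹ (0 paired), the low-spin configuration has 1 additional pair, contributing +1 × 210 = +210 kJ/mol.
Overall CFSE = -486 + 210 = -276 kJ/mol.

-276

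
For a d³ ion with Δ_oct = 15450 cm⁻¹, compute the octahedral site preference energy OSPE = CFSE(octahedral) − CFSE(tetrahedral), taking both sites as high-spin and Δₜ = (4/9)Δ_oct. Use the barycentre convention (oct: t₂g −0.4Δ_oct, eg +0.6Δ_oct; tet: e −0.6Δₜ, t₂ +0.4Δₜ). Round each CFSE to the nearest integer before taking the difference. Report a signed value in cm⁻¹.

-13047

Octahedral (high-spin): t₂g³ eg⁰, CFSE = 3(−0.4) + 0(+0.6) = -1.2Δ_oct = -1.2 × 15450 = -18540 cm⁻¹.
Tetrahedral: e² t₂¹, CFSE = 2(−0.6) + 1(+0.4) = -0.8Δₜ = -0.8 × (4/9) × 15450 = -5493 cm⁻¹.
OSPE = CFSE(oct) − CFSE(tet) = -18540 − (-5493) = -13047 cm⁻¹.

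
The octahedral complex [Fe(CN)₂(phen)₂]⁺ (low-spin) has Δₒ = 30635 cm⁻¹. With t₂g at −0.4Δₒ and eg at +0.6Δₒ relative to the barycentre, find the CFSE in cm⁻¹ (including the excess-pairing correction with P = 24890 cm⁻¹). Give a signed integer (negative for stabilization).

Ligand charges: 2×(-1) from CN⁻ and 2×(+0) from phen sum to -2; with overall charge +1, Fe is +3.
Group 8 minus oxidation state +3 gives a d⁵ configuration for Fe³⁺.
Electron filling gives t₂g⁵ eg⁰.
CFSE(orbital) = 5×(-0.4Δₒ) + 0×(0.6Δₒ) = -2.0Δₒ; with Δₒ = 30635 cm⁻¹ that is -61270 cm⁻¹.
Relative to high-spin t₂g³ eg² (0 paired), the low-spin configuration has 2 additional pairs, contributing +2 × 24890 = +49780 cm⁻¹.
Combining: -61270 + 49780 = -11490 cm⁻¹.

-11490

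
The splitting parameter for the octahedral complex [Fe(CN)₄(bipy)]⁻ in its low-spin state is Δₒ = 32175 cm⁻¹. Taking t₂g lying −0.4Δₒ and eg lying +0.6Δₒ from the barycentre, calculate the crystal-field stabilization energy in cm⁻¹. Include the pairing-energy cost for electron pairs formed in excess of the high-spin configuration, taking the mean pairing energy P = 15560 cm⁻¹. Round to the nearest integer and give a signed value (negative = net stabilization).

Ligand charges: 4×(-1) from CN⁻ and 1×(+0) from bipy sum to -4; with overall charge -1, Fe is +3.
Group 8 minus oxidation state +3 gives a d⁵ configuration for Fe³⁺.
The d⁵ electrons fill as t₂g⁵ eg⁰.
The orbital stabilization is -2.0Δₒ = -2.0 × 32175 = -64350 cm⁻¹.
High-spin d⁵ would be t₂g³ eg² with 0 pairs; low-spin has 2, so 2 excess pairs cost +2P = +31120 cm⁻¹.
Net CFSE = -64350 + 31120 = -33230 cm⁻¹.

-33230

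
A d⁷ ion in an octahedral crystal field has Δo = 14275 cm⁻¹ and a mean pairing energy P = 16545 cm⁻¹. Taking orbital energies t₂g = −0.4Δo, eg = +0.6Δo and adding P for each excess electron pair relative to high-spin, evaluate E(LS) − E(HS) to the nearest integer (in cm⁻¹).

High-spin: t₂g⁵ eg², CFSE = -0.8Δo = -11420 cm⁻¹.
Low-spin t₂g⁶ eg¹ gives -1.8Δo = -25695 cm⁻¹, but forming 1 extra pair costs 1P = 16545 cm⁻¹, so E(LS) = -25695 + 16545 = -9150 cm⁻¹.
The difference is -9150 − (-11420) = 2270 cm⁻¹, so high-spin lies lower.

2270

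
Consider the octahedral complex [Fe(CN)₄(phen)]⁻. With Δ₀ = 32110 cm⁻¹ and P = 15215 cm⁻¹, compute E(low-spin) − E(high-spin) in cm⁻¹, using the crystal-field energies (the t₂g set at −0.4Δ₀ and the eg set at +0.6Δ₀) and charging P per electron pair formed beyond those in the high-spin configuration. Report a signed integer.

-33790

Ligand charges: 4×(-1) from CN⁻ and 1×(+0) from phen sum to -4; with overall charge -1, Fe is +3.
Group 8 minus oxidation state +3 gives a d⁵ configuration for Fe³⁺.
High-spin: t₂g³ eg², CFSE = 0.0Δ₀ = 0 cm⁻¹.
Low-spin t₂g⁵ eg⁰ gives -2.0Δ₀ = -64220 cm⁻¹, but forming 2 extra pairs costs 2P = 30430 cm⁻¹, so E(LS) = -64220 + 30430 = -33790 cm⁻¹.
Thus E(LS) − E(HS) = -33790 cm⁻¹.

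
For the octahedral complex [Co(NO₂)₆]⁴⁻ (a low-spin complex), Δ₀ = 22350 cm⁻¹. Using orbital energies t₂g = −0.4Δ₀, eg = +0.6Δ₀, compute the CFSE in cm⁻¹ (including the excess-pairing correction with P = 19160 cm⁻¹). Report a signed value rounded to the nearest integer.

-21070

Each NO₂⁻ contributes -1; 6 × (-1) = -6. With overall charge -4, Co is in the +2 oxidation state.
Co sits in group 9; removing 2 electrons leaves Co²⁺ with 9 − 2 = 7 d electrons.
Configuration: t₂g⁶ eg¹.
CFSE(orbital) = 6×(-0.4Δ₀) + 1×(0.6Δ₀) = -1.8Δ₀; with Δ₀ = 22350 cm⁻¹ that is -40230 cm⁻¹.
Relative to high-spin t₂g⁵ eg² (2 paired), the low-spin configuration has 1 additional pair, contributing +1 × 19160 = +19160 cm⁻¹.
Combining: -40230 + 19160 = -21070 cm⁻¹.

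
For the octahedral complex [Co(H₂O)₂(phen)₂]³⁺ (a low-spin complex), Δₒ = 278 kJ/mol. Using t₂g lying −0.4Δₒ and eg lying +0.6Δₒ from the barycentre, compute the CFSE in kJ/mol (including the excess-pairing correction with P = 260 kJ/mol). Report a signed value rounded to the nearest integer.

-147

Ligand charges: 2×(+0) from H₂O and 2×(+0) from phen sum to +0; with overall charge +3, Co is +3.
Co is in group 9, so Co³⁺ is d⁶ (9 − 3 = 6).
Electron filling gives t₂g⁶ eg⁰.
Orbital CFSE = 6(-0.4) + 0(0.6) = -2.4Δₒ = -2.4 × 278 = -667 kJ/mol.
Relative to high-spin t₂g⁴ eg² (1 paired), the low-spin configuration has 2 additional pairs, contributing +2 × 260 = +520 kJ/mol.
Net CFSE = -667 + 520 = -147 kJ/mol.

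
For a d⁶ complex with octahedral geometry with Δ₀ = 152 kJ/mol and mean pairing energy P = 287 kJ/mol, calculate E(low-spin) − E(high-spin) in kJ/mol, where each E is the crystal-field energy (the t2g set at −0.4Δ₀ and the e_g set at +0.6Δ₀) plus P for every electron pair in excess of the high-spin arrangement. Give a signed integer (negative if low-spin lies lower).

270

High-spin d⁶ fills as t2g^4 e_g^2 with CFSE 4(−0.4) + 2(+0.6) = -0.4Δ₀ = -61 kJ/mol.
Low-spin: t2g^6 e_g^0, orbital CFSE = -2.4Δ₀ = -365 kJ/mol; plus 2 excess pairs × P = +574 kJ/mol; total 209 kJ/mol.
E(LS) − E(HS) = 209 − (-61) = 270 kJ/mol.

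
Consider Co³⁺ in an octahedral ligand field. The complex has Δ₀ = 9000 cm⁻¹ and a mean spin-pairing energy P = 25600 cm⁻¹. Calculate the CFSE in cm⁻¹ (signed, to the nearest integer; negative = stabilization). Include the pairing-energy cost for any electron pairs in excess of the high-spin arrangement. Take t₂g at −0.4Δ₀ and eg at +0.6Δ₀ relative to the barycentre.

Co is in group 9, so Co³⁺ is d⁶ (9 − 3 = 6).
Here Δ₀ < P (9000 < 25600), so the high-spin state is favoured.
That gives t₂g⁴ eg².
Orbital CFSE = -0.4Δ₀ = -0.4 × 9000 = -3600 cm⁻¹.
High-spin has no excess pairs, so no pairing correction applies.

-3600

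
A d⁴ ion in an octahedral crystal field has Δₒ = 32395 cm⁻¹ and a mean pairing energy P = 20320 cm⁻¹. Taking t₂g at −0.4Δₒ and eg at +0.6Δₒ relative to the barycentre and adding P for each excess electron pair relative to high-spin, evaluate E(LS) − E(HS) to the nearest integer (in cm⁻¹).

In the high-spin limit (t₂g³ eg¹) the orbital term is -0.6Δₒ = -19437 cm⁻¹, with no excess pairing.
For low-spin the configuration is t₂g⁴ eg⁰: orbital energy -1.6 × 32395 = -51832 cm⁻¹, and 1 additional pair relative to high-spin adds 20320 cm⁻¹, giving -31512 cm⁻¹.
The difference is -31512 − (-19437) = -12075 cm⁻¹, so low-spin lies lower.

-12075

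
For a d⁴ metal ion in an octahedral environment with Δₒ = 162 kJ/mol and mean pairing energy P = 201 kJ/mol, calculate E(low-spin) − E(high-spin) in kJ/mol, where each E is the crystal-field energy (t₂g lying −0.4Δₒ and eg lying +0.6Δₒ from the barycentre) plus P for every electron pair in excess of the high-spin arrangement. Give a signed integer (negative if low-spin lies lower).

39

High-spin d⁴ fills as t₂g³ eg¹ with CFSE 3(−0.4) + 1(+0.6) = -0.6Δₒ = -97 kJ/mol.
Low-spin t₂g⁴ eg⁰ gives -1.6Δₒ = -259 kJ/mol, but forming 1 extra pair costs 1P = 201 kJ/mol, so E(LS) = -259 + 201 = -58 kJ/mol.
The difference is -58 − (-97) = 39 kJ/mol, so high-spin lies lower.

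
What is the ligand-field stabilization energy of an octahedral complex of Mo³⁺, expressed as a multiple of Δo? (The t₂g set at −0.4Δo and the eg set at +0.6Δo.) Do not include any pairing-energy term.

Mo is in group 6, so Mo³⁺ is d³ (6 − 3 = 3).
Configuration: t₂g³ eg⁰.
CFSE = 3(-0.4Δo) + 0(0.6Δo) = -1.2Δo + 0.0Δo = -1.2Δo.

-1.2 Δo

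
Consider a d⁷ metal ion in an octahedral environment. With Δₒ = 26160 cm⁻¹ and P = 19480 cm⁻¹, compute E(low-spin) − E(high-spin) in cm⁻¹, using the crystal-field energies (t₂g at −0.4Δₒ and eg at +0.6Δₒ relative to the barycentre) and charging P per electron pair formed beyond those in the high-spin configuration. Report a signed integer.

High-spin: t₂g⁵ eg², CFSE = -0.8Δₒ = -20928 cm⁻¹.
For low-spin the configuration is t₂g⁶ eg¹: orbital energy -1.8 × 26160 = -47088 cm⁻¹, and 1 additional pair relative to high-spin adds 19480 cm⁻¹, giving -27608 cm⁻¹.
Thus E(LS) − E(HS) = -6680 cm⁻¹.

-6680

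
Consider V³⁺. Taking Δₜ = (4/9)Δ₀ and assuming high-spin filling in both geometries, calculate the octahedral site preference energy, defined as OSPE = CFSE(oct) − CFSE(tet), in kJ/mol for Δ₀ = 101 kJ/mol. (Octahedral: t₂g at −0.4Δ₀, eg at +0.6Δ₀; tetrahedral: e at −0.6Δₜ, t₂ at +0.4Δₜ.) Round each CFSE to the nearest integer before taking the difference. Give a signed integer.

-27

V sits in group 5; removing 3 electrons leaves V³⁺ with 5 − 3 = 2 d electrons.
Octahedral high-spin t2g^2 e_g^0: CFSE = -0.8 × 101 = -81 kJ/mol.
Tetrahedral e^2 t2^0 gives -1.2Δₜ = -1.2 × (4/9) × 101 = -54 kJ/mol.
Subtracting, OSPE = -81 − (-54) = -27 kJ/mol.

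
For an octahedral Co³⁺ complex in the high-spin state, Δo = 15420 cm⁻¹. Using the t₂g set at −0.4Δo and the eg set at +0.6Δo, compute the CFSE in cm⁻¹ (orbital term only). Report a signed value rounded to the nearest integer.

Group 9 minus oxidation state +3 gives a d⁶ configuration for Co³⁺.
Configuration: t₂g⁴ eg².
Orbital CFSE = 4(-0.4) + 2(0.6) = -0.4Δo = -0.4 × 15420 = -6168 cm⁻¹.

-6168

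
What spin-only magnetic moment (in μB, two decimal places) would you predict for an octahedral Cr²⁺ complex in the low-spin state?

2.83 μB

Group 6 minus oxidation state +2 gives a d⁴ configuration for Cr²⁺.
Configuration: t₂g⁴ eg⁰ → 2 unpaired electrons.
μ(spin-only) = √[2(2+2)] = √8 ≈ 2.83 μB.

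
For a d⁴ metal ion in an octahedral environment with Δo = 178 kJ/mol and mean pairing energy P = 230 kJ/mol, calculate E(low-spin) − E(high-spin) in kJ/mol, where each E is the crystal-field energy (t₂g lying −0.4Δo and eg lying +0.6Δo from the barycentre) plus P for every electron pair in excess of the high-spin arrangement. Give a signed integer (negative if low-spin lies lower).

In the high-spin limit (t₂g³ eg¹) the orbital term is -0.6Δo = -107 kJ/mol, with no excess pairing.
Low-spin: t₂g⁴ eg⁰, orbital CFSE = -1.6Δo = -285 kJ/mol; plus 1 excess pair × P = +230 kJ/mol; total -55 kJ/mol.
Thus E(LS) − E(HS) = 52 kJ/mol.

52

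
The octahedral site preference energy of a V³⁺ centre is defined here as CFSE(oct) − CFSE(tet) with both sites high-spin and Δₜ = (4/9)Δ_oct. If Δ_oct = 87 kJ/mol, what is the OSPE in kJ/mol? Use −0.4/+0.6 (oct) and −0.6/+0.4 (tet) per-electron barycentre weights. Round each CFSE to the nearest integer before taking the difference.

V sits in group 5; removing 3 electrons leaves V³⁺ with 5 − 3 = 2 d electrons.
In an octahedral site d² (HS) is t2g^2 e_g^0, giving CFSE(oct) = -0.8Δ_oct = -70 kJ/mol.
Tetrahedral: e^2 t2^0, CFSE = 2(−0.6) + 0(+0.4) = -1.2Δₜ = -1.2 × (4/9) × 87 = -46 kJ/mol.
Subtracting, OSPE = -70 − (-46) = -24 kJ/mol.

-24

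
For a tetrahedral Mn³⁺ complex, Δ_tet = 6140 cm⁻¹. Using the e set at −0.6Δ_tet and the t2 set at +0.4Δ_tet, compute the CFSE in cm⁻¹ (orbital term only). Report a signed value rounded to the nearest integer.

-2456

Group 7 minus oxidation state +3 gives a d⁴ configuration for Mn³⁺.
With tetrahedral geometry the complex is necessarily high-spin.
Electron filling gives e^2 t2^2.
Orbital CFSE = 2(-0.6) + 2(0.4) = -0.4Δ_tet = -0.4 × 6140 = -2456 cm⁻¹.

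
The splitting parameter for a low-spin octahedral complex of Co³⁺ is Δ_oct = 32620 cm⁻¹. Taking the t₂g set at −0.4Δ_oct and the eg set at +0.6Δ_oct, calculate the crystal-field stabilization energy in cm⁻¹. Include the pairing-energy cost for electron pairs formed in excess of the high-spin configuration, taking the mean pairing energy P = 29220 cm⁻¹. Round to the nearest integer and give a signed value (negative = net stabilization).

-19848

Co sits in group 9; removing 3 electrons leaves Co³⁺ with 9 − 3 = 6 d electrons.
Configuration: t₂g⁶ eg⁰.
CFSE(orbital) = 6×(-0.4Δ_oct) + 0×(0.6Δ_oct) = -2.4Δ_oct; with Δ_oct = 32620 cm⁻¹ that is -78288 cm⁻¹.
High-spin d⁶ would be t₂g⁴ eg² with 1 pair; low-spin has 3, so 2 excess pairs cost +2P = +58440 cm⁻¹.
Net CFSE = -78288 + 58440 = -19848 cm⁻¹.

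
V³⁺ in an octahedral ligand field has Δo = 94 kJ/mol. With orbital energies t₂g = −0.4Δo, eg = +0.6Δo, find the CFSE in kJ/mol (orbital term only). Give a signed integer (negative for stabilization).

-75

Group 5 minus oxidation state +3 gives a d² configuration for V³⁺.
Configuration: t₂g² eg⁰.
The orbital stabilization is -0.8Δo = -0.8 × 94 = -75 kJ/mol.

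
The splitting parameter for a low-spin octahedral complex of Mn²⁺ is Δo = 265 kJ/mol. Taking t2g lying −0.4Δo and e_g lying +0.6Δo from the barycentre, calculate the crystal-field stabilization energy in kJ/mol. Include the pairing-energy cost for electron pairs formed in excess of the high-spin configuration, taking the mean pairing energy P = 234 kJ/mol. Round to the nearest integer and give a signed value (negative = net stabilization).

-62

Mn sits in group 7; removing 2 electrons leaves Mn²⁺ with 7 − 2 = 5 d electrons.
The d⁵ electrons fill as t2g^5 e_g^0.
CFSE(orbital) = 5×(-0.4Δo) + 0×(0.6Δo) = -2.0Δo; with Δo = 265 kJ/mol that is -530 kJ/mol.
Relative to high-spin t2g^3 e_g^2 (0 paired), the low-spin configuration has 2 additional pairs, contributing +2 × 234 = +468 kJ/mol.
Combining: -530 + 468 = -62 kJ/mol.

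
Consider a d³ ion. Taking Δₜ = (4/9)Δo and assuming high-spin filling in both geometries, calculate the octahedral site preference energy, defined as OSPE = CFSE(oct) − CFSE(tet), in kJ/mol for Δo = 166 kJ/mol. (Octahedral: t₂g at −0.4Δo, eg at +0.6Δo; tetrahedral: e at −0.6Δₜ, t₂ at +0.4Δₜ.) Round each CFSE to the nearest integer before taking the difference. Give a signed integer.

Octahedral high-spin t2g^3 e_g^0: CFSE = -1.2 × 166 = -199 kJ/mol.
In a tetrahedral site the filling is e^2 t2^1: CFSE(tet) = -0.8Δₜ = -0.8 × (4/9)(166) = -59 kJ/mol.
Subtracting, OSPE = -199 − (-59) = -140 kJ/mol.

-140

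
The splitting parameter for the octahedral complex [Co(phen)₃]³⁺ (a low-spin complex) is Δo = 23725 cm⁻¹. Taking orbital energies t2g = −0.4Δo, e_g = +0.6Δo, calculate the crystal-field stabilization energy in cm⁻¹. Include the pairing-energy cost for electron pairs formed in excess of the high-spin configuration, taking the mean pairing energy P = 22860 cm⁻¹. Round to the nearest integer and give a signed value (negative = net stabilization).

-11220

phen is neutral, so the +3 overall charge sits on Co: oxidation state +3.
Co sits in group 9; removing 3 electrons leaves Co³⁺ with 9 − 3 = 6 d electrons.
Configuration: t2g^6 e_g^0.
Orbital CFSE = 6(-0.4) + 0(0.6) = -2.4Δo = -2.4 × 23725 = -56940 cm⁻¹.
High-spin d⁶ would be t2g^4 e_g^2 with 1 pair; low-spin has 3, so 2 excess pairs cost +2P = +45720 cm⁻¹.
Combining: -56940 + 45720 = -11220 cm⁻¹.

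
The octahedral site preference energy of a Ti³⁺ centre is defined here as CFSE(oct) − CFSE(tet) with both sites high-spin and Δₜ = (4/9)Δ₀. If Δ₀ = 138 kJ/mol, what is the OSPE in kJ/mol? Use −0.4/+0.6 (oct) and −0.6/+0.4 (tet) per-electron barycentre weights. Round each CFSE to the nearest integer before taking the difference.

Ti is in group 4, so Ti³⁺ is d¹ (4 − 3 = 1).
Octahedral high-spin t₂g¹ eg⁰: CFSE = -0.4 × 138 = -55 kJ/mol.
Tetrahedral: e¹ t₂⁰, CFSE = 1(−0.6) + 0(+0.4) = -0.6Δₜ = -0.6 × (4/9) × 138 = -37 kJ/mol.
OSPE = -55 − (-37) = -18 kJ/mol.

-18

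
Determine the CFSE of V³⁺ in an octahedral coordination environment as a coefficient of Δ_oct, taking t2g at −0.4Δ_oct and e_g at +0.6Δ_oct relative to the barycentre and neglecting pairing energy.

-0.8 Δ_oct

V³⁺: group 5, so d-count = 5 − 3 = 2.
Configuration: t2g^2 e_g^0.
CFSE = 2(-0.4Δ_oct) + 0(0.6Δ_oct) = -0.8Δ_oct + 0.0Δ_oct = -0.8Δ_oct.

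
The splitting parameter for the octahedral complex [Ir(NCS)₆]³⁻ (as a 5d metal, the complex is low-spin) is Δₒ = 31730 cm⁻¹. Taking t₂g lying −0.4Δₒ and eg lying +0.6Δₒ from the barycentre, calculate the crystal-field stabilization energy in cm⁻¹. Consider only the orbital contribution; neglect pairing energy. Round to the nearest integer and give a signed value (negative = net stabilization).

Each NCS⁻ contributes -1; 6 × (-1) = -6. With overall charge -3, Ir is in the +3 oxidation state.
Ir³⁺: group 9, so d-count = 9 − 3 = 6.
The d⁶ electrons fill as t₂g⁶ eg⁰.
CFSE(orbital) = 6×(-0.4Δₒ) + 0×(0.6Δₒ) = -2.4Δₒ; with Δₒ = 31730 cm⁻¹ that is -76152 cm⁻¹.

-76152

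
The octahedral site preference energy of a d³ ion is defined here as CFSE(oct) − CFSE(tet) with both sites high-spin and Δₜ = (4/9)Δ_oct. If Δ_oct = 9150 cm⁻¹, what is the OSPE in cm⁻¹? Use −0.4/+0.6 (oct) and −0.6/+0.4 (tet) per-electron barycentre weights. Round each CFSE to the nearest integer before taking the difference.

-7727

In an octahedral site d³ (HS) is t2g^3 e_g^0, giving CFSE(oct) = -1.2Δ_oct = -10980 cm⁻¹.
In a tetrahedral site the filling is e^2 t2^1: CFSE(tet) = -0.8Δₜ = -0.8 × (4/9)(9150) = -3253 cm⁻¹.
OSPE = -10980 − (-3253) = -7727 cm⁻¹.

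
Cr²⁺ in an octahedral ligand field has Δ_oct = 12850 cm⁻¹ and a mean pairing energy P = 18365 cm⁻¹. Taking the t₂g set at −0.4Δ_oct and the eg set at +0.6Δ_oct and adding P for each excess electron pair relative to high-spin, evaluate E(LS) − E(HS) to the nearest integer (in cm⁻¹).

5515

Cr²⁺: group 6, so d-count = 6 − 2 = 4.
High-spin: t₂g³ eg¹, CFSE = -0.6Δ_oct = -7710 cm⁻¹.
Low-spin: t₂g⁴ eg⁰, orbital CFSE = -1.6Δ_oct = -20560 cm⁻¹; plus 1 excess pair × P = +18365 cm⁻¹; total -2195 cm⁻¹.
E(LS) − E(HS) = -2195 − (-7710) = 5515 cm⁻¹.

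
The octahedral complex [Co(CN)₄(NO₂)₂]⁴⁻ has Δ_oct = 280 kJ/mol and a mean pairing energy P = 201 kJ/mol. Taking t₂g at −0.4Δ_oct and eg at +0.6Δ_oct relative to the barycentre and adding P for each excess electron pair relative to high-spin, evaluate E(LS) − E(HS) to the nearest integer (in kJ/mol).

-79

Ligand charges: 4×(-1) from CN⁻ and 2×(-1) from NO₂⁻ sum to -6; with overall charge -4, Co is +2.
Co sits in group 9; removing 2 electrons leaves Co²⁺ with 9 − 2 = 7 d electrons.
High-spin d⁷ fills as t₂g⁵ eg² with CFSE 5(−0.4) + 2(+0.6) = -0.8Δ_oct = -224 kJ/mol.
For low-spin the configuration is t₂g⁶ eg¹: orbital energy -1.8 × 280 = -504 kJ/mol, and 1 additional pair relative to high-spin adds 201 kJ/mol, giving -303 kJ/mol.
E(LS) − E(HS) = -303 − (-224) = -79 kJ/mol.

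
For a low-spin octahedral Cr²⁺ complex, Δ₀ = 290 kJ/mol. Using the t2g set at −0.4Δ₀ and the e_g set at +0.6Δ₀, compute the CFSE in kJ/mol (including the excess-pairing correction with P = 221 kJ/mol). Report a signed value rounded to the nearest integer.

-243

Cr is in group 6, so Cr²⁺ is d⁴ (6 − 2 = 4).
The d⁴ electrons fill as t2g^4 e_g^0.
Orbital CFSE = 4(-0.4) + 0(0.6) = -1.6Δ₀ = -1.6 × 290 = -464 kJ/mol.
Pairing penalty: 1 pair vs 0 in the high-spin reference → 1 extra × P = 221 kJ/mol.
Net CFSE = -464 + 221 = -243 kJ/mol.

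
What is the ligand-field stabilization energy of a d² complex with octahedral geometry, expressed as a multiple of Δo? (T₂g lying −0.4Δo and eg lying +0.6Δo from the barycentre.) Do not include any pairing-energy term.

-0.8 Δo

For octahedral d² the high- and low-spin configurations coincide.
Configuration: t₂g² eg⁰.
CFSE = 2(-0.4Δo) + 0(0.6Δo) = -0.8Δo + 0.0Δo = -0.8Δo.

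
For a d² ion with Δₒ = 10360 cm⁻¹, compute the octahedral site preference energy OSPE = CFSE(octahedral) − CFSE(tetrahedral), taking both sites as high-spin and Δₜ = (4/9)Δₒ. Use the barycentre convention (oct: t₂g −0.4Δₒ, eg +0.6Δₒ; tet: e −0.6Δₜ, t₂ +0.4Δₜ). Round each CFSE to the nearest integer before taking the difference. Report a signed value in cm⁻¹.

-2763

Octahedral (high-spin): t2g^2 e_g^0, CFSE = 2(−0.4) + 0(+0.6) = -0.8Δₒ = -0.8 × 10360 = -8288 cm⁻¹.
In a tetrahedral site the filling is e^2 t2^0: CFSE(tet) = -1.2Δₜ = -1.2 × (4/9)(10360) = -5525 cm⁻¹.
OSPE = -8288 − (-5525) = -2763 cm⁻¹.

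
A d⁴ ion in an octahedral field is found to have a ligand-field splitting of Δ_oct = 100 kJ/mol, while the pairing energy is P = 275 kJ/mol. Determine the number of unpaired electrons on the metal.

Δ_oct < P, so pairing is avoided: the ground state is high-spin.
That gives t₂g³ eg¹.
Unpaired electrons: 4.

4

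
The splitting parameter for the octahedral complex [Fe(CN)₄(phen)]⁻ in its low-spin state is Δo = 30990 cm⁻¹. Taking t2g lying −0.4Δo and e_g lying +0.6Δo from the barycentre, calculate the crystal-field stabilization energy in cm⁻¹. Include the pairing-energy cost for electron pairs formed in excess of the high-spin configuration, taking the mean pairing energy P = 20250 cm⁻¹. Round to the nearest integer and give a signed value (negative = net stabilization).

-21480

Ligand charges: 4×(-1) from CN⁻ and 1×(+0) from phen sum to -4; with overall charge -1, Fe is +3.
Fe sits in group 8; removing 3 electrons leaves Fe³⁺ with 8 − 3 = 5 d electrons.
Configuration: t2g^5 e_g^0.
CFSE(orbital) = 5×(-0.4Δo) + 0×(0.6Δo) = -2.0Δo; with Δo = 30990 cm⁻¹ that is -61980 cm⁻¹.
Pairing penalty: 2 pairs vs 0 in the high-spin reference → 2 extra × P = 40500 cm⁻¹.
Net CFSE = -61980 + 40500 = -21480 cm⁻¹.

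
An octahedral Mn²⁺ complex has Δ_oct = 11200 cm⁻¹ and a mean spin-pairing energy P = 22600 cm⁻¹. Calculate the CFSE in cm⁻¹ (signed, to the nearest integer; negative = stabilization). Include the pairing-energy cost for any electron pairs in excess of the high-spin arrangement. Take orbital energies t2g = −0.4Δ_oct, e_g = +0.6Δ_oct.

0

Mn is in group 7, so Mn²⁺ is d⁵ (7 − 2 = 5).
Here Δ_oct < P (11200 < 22600), so the high-spin state is favoured.
Configuration: t2g^3 e_g^2.
Orbital CFSE = 0.0Δ_oct = 0.0 × 11200 = 0 cm⁻¹.
High-spin has no excess pairs, so no pairing correction applies.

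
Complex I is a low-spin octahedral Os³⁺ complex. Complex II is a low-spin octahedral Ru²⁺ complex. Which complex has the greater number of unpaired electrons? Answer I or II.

I: Os³⁺: group 8, so d-count = 8 − 3 = 5; t₂g⁵ eg⁰ → 1 unpaired.
II: Ru sits in group 8; removing 2 electrons leaves Ru²⁺ with 8 − 2 = 6 d electrons; t₂g⁶ eg⁰ → 0 unpaired.
So I has more unpaired electrons.

I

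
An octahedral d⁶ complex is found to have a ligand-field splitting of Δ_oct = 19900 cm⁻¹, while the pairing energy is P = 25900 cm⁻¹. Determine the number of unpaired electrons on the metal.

With Δ_oct < P the complex is high-spin.
That gives t₂g⁴ eg².
Unpaired electrons: 4.

4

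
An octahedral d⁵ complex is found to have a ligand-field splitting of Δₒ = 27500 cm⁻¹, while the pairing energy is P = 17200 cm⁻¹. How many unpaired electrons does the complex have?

With Δₒ > P the complex is low-spin.
Configuration: t₂g⁵ eg⁰.
Unpaired electrons: 1.

1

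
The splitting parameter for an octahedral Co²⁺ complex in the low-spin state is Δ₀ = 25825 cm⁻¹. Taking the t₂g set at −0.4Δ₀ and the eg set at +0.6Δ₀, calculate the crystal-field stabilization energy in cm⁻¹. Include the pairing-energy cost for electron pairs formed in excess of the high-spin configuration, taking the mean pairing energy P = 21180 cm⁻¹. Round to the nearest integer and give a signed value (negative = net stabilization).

-25305

Co is in group 9, so Co²⁺ is d⁷ (9 − 2 = 7).
The d⁷ electrons fill as t₂g⁶ eg¹.
The orbital stabilization is -1.8Δ₀ = -1.8 × 25825 = -46485 cm⁻¹.
High-spin d⁷ would be t₂g⁵ eg² with 2 pairs; low-spin has 3, so 1 excess pair costs +1P = +21180 cm⁻¹.
Combining: -46485 + 21180 = -25305 cm⁻¹.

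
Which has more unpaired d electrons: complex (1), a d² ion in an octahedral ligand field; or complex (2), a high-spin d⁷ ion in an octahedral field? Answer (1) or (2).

(2)

(1): For octahedral d² the high- and low-spin configurations coincide; t2g^2 e_g^0 → 2 unpaired.
(2): t₂g⁵ eg² → 3 unpaired.
So (2) has more unpaired electrons.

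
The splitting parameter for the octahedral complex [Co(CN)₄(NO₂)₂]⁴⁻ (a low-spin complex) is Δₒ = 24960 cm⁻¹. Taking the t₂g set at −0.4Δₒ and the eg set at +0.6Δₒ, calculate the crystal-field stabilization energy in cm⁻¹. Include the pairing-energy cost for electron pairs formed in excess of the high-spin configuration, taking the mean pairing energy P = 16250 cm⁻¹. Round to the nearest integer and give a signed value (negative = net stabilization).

Ligand charges: 4×(-1) from CN⁻ and 2×(-1) from NO₂⁻ sum to -6; with overall charge -4, Co is +2.
Co²⁺: group 9, so d-count = 9 − 2 = 7.
Electron filling gives t₂g⁶ eg¹.
CFSE(orbital) = 6×(-0.4Δₒ) + 1×(0.6Δₒ) = -1.8Δₒ; with Δₒ = 24960 cm⁻¹ that is -44928 cm⁻¹.
Pairing penalty: 3 pairs vs 2 in the high-spin reference → 1 extra × P = 16250 cm⁻¹.
Combining: -44928 + 16250 = -28678 cm⁻¹.

-28678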